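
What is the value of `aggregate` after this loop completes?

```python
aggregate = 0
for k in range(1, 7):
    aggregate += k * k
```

Sum of squares 1² to 6² = 91
`aggregate` takes the values: 0 → 1 → 5 → 14 → 30 → 55 → 91

Answer: 91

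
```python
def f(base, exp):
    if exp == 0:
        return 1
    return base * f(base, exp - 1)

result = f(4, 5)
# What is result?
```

f(4, 5) = 4 * 4 * 4 * 4 * 4 = 1024

Answer: 1024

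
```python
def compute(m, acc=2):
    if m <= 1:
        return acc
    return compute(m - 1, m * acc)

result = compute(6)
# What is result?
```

Accumulator trace (n, acc): (6, 2) -> (5, 12) -> (4, 60) -> (3, 240) -> (2, 720) -> (1, 1440) -> return 1440

Answer: 1440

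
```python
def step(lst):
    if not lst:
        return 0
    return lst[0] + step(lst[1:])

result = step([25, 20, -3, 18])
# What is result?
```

25 + 20 + (-3) + 18 + 0 = 60

Answer: 60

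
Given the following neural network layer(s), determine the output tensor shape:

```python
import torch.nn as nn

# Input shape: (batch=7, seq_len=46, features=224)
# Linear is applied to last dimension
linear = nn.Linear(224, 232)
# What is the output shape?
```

Input: (7, 46, 224) -> Output: (7, 46, 232)

Answer: (7, 46, 232)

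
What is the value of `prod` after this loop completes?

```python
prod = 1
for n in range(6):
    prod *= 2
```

2^6 = 64
`prod` takes the values: 1 → 2 → 4 → 8 → 16 → 32 → 64

Answer: 64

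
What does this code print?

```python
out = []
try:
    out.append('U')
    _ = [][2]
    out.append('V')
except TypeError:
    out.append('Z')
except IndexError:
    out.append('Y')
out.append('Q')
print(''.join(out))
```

Execution trace: 'U' (try body) → 'Y' (except IndexError) → 'Q' (after the try/except). Output: UYQ

Answer: UYQ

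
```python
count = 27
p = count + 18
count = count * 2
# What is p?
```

Trace:
`count = 27` → count = 27
`p = count + 18` → p = 45
`count = count * 2` → count = 54
So p = 45

Answer: 45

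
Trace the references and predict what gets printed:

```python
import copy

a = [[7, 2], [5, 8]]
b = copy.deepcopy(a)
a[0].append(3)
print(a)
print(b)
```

Key concept: deep copy is fully independent.
Step by step:
`a = [[7, 2], [5, 8]]` → a = [[7, 2], [5, 8]]
`b = copy.deepcopy(a)` → b = [[7, 2], [5, 8]]
`a[0].append(3)` → a = [[7, 2, 3], [5, 8]]
`print(a)` → prints [[7, 2, 3], [5, 8]]
`print(b)` → prints [[7, 2], [5, 8]]

Answer:
[[7, 2, 3], [5, 8]]
[[7, 2], [5, 8]]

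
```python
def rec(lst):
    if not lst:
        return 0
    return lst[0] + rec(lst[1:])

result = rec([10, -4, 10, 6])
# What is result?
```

10 + (-4) + 10 + 6 + 0 = 22

Answer: 22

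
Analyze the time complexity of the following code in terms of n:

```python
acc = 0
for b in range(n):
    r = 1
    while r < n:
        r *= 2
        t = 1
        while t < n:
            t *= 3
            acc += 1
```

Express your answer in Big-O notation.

Each loop level contributes: n × log n × log n. Multiplying the contributions gives O(n log² n).

Answer: O(n log² n)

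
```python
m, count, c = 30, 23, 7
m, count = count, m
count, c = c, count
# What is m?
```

Trace:
`m, count, c = 30, 23, 7` → m = 30; count = 23; c = 7
`m, count = count, m` → m = 23; count = 30
`count, c = c, count` → count = 7; c = 30
So m = 23

Answer: 23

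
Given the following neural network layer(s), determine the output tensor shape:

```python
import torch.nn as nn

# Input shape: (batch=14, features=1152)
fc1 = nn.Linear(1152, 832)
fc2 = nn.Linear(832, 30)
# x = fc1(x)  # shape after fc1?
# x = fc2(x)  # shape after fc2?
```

Input: (14, 1152) -> after fc1: (14, 832) -> Output: (14, 30)

Answer: (14, 30)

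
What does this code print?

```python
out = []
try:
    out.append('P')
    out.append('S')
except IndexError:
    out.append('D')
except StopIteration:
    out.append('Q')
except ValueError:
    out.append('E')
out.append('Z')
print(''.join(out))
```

Execution trace: 'P' (try body) → 'S' (try body, no exception) → 'Z' (after the try/except). Output: PSZ

Answer: PSZ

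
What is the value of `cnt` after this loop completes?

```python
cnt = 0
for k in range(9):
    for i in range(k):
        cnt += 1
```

Triangle number: 0+1+2+...+8
`cnt` takes the values: 0 → 1 → 2 → 3 → 4 → 5 → 6 → 7 → 8 → 9 → 10 → 11 → 12 → 13 → 14 → 15 → 16 → 17 → 18 → 19 → 20 → 21 → 22 → 23 → 24 → 25 → 26 → 27 → 28 → 29 → 30 → 31 → 32 → 33 → 34 → 35 → 36

Answer: 36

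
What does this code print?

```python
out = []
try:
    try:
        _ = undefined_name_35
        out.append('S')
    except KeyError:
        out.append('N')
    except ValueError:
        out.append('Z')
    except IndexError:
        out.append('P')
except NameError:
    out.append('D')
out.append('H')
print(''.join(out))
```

Execution trace: 'D' (outer except NameError) → 'H' (after the try/except). Output: DH

Answer: DH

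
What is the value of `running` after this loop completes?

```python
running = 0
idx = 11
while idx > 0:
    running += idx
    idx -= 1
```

Sum 11 down to 1
`running` takes the values: 0 → 11 → 21 → 30 → 38 → 45 → 51 → 56 → 60 → 63 → 65 → 66

Answer: 66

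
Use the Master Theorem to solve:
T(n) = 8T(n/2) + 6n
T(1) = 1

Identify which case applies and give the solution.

a=8, b=2, f(n)=6n. log_2(8) = 3. Since c=1 < 3, Case 1 applies: T(n) = Θ(n^log_b(a)) = O(n^3).

Answer: O(n^3) - Case 1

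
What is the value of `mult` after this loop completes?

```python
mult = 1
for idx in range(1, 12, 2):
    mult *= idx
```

Product of 1, 3, 5, ... up to 11
`mult` takes the values: 1 → 3 → 15 → 105 → 945 → 10395

Answer: 10395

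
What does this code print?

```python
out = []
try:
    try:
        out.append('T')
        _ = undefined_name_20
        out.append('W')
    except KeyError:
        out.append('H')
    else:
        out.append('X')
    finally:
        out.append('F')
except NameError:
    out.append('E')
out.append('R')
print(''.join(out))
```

Execution trace: 'T' (try body) → 'F' (finally) → 'E' (outer except NameError) → 'R' (after the try/except). Output: TFER

Answer: TFER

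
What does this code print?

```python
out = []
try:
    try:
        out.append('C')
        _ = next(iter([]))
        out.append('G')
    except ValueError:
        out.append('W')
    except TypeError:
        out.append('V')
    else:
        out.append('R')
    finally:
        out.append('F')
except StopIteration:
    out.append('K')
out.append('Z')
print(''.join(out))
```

Execution trace: 'C' (try body) → 'F' (finally) → 'K' (outer except StopIteration) → 'Z' (after the try/except). Output: CFKZ

Answer: CFKZ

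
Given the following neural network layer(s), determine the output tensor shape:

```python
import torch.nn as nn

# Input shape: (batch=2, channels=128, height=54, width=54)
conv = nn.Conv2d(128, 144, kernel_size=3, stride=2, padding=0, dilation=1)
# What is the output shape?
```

Input: (2, 128, 54, 54) -> Output: (2, 144, 26, 26)

Answer: (2, 144, 26, 26)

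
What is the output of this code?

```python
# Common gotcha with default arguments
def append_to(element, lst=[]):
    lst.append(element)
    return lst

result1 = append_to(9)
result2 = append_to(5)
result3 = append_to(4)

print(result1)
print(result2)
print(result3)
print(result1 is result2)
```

Key concept: mutable default argument gotcha.
Step by step:
`result1 = append_to(9)` → result1 = [9]
`result2 = append_to(5)` → result1 = [9, 5] (same object as result2); result2 = [9, 5] (same object as result1)
`result3 = append_to(4)` → result1 = [9, 5, 4] (same object as result2, result3); result2 = [9, 5, 4] (same object as result1, result3); result3 = [9, 5, 4] (same object as result1, result2)
`print(result1)` → prints [9, 5, 4]
`print(result2)` → prints [9, 5, 4]
`print(result3)` → prints [9, 5, 4]
`print(result1 is result2)` → prints True

Answer:
[9, 5, 4]
[9, 5, 4]
[9, 5, 4]
True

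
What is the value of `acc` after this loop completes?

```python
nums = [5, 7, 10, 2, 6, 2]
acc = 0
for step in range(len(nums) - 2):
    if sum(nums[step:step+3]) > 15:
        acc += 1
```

Count windows with sum > 15
`acc` takes the values: 0 → 1 → 2 → 3

Answer: 3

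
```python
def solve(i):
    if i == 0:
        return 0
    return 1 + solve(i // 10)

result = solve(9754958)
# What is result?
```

Count of digits of 9754958: 7

Answer: 7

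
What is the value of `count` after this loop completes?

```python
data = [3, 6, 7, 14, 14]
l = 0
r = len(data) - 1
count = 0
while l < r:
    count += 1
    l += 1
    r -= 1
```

Iterations until pointers meet (list length 5)
`count` takes the values: 0 → 1 → 2

Answer: 2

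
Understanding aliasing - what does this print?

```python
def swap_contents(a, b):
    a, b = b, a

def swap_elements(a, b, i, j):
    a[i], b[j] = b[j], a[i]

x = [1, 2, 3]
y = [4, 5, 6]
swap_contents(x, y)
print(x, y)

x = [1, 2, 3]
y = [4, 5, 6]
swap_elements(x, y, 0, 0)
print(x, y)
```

Key concept: parameter rebinding vs mutation.
Step by step:
`x = [1, 2, 3]` → x = [1, 2, 3]
`y = [4, 5, 6]` → y = [4, 5, 6]
`swap_contents(x, y)` → no visible change to tracked variables
`print(x, y)` → prints [1, 2, 3] [4, 5, 6]
`x = [1, 2, 3]` → x = [1, 2, 3]
`y = [4, 5, 6]` → y = [4, 5, 6]
`swap_elements(x, y, 0, 0)` → x = [4, 2, 3]; y = [1, 5, 6]
`print(x, y)` → prints [4, 2, 3] [1, 5, 6]

Answer:
[1, 2, 3] [4, 5, 6]
[4, 2, 3] [1, 5, 6]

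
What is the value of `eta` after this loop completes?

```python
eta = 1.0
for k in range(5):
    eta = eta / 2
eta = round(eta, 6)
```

Halving LR 5 times: 1 / 2^5
`eta` takes the values: 1.0 → 0.5 → 0.25 → 0.125 → 0.0625 → 0.03125

Answer: 0.03125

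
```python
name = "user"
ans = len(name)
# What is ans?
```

Trace:
`name = "user"` → name = 'user'
`ans = len(name)` → ans = 4
So ans = 4

Answer: 4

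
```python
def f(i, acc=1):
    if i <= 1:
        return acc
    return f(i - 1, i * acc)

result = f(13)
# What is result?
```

Accumulator trace (n, acc): (13, 1) -> (12, 13) -> (11, 156) -> (10, 1716) -> (9, 17160) -> (8, 154440) -> (7, 1235520) -> (6, 8648640) -> (5, 51891840) -> (4, 259459200) -> (3, 1037836800) -> (2, 3113510400) -> (1, 6227020800) -> return 6227020800

Answer: 6227020800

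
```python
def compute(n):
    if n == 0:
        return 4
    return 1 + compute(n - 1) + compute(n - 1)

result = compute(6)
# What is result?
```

compute(n) = 1 + 2·compute(n-1), compute(0)=4. Closed form: (4+1)·2^6 - 1 = 319.

Answer: 319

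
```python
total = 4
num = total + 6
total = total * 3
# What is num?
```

Trace:
`total = 4` → total = 4
`num = total + 6` → num = 10
`total = total * 3` → total = 12
So num = 10

Answer: 10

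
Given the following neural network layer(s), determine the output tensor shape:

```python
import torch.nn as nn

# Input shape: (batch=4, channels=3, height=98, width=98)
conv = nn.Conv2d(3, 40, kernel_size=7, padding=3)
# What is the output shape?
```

Input: (4, 3, 98, 98) -> Output: (4, 40, 98, 98)

Answer: (4, 40, 98, 98)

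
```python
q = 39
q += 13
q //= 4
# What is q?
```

Trace:
`q = 39` → q = 39
`q += 13` → q = 52
`q //= 4` → q = 13
So q = 13

Answer: 13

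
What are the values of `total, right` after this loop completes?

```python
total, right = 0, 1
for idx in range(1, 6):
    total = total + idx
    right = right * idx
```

Sum and factorial of 1 to 5
`total, right` takes the values: (0, 1) → (1, 1) → (3, 1) → (3, 2) → (6, 2) → (6, 6) → (10, 6) → (10, 24) → (15, 24) → (15, 120)

Answer: 15, 120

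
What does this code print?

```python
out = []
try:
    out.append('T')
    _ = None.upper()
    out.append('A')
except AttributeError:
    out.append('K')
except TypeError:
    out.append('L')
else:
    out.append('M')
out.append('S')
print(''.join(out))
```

Execution trace: 'T' (try body) → 'K' (except AttributeError) → 'S' (after the try/except). Output: TKS

Answer: TKS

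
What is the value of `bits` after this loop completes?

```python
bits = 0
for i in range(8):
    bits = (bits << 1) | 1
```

Build 8 consecutive 1-bits: 0b11111111
`bits` takes the values: 0 → 1 → 3 → 7 → 15 → 31 → 63 → 127 → 255

Answer: 255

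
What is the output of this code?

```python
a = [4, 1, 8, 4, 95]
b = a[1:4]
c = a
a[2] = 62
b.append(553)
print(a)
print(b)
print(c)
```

Key concept: slice vs alias.
Step by step:
`a = [4, 1, 8, 4, 95]` → a = [4, 1, 8, 4, 95]
`b = a[1:4]` → b = [1, 8, 4]
`c = a` → c = [4, 1, 8, 4, 95] (same object as a)
`a[2] = 62` → a = [4, 1, 62, 4, 95] (same object as c); c = [4, 1, 62, 4, 95] (same object as a)
`b.append(553)` → b = [1, 8, 4, 553]
`print(a)` → prints [4, 1, 62, 4, 95]
`print(b)` → prints [1, 8, 4, 553]
`print(c)` → prints [4, 1, 62, 4, 95]

Answer:
[4, 1, 62, 4, 95]
[1, 8, 4, 553]
[4, 1, 62, 4, 95]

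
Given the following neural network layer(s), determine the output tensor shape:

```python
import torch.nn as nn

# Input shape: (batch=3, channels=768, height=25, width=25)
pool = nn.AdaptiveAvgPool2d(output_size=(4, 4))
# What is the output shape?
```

Input: (3, 768, 25, 25) -> Output: (3, 768, 4, 4)

Answer: (3, 768, 4, 4)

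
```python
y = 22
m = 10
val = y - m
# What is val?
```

Trace:
`y = 22` → y = 22
`m = 10` → m = 10
`val = y - m` → val = 12
So val = 12

Answer: 12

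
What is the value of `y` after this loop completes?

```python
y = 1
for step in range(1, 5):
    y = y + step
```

Start at 1, add 1 through 4
`y` takes the values: 1 → 2 → 4 → 7 → 11

Answer: 11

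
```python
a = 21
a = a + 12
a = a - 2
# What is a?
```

Trace:
`a = 21` → a = 21
`a = a + 12` → a = 33
`a = a - 2` → a = 31
So a = 31

Answer: 31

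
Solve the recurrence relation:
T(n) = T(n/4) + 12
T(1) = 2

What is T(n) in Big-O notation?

Each step divides n by 4 and adds 12. After log_4(n) steps we reach T(1)=2. So T(n) = 12·log_4(n) + 2 = O(log n).

Answer: O(log n)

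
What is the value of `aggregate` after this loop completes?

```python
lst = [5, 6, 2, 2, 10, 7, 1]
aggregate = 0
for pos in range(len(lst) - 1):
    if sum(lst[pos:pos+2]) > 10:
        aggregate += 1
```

Count windows with sum > 10
`aggregate` takes the values: 0 → 1 → 2 → 3

Answer: 3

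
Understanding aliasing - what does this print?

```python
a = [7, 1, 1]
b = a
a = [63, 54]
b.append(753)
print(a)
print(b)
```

Key concept: rebinding vs mutation: a is rebound to a new list, b still points at the original.
Step by step:
`a = [7, 1, 1]` → a = [7, 1, 1]
`b = a` → b = [7, 1, 1] (same object as a)
`a = [63, 54]` → a = [63, 54]
`b.append(753)` → b = [7, 1, 1, 753]
`print(a)` → prints [63, 54]
`print(b)` → prints [7, 1, 1, 753]

Answer:
[63, 54]
[7, 1, 1, 753]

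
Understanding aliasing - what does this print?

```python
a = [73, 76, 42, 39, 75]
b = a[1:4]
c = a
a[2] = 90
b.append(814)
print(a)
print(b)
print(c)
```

Key concept: slice vs alias.
Step by step:
`a = [73, 76, 42, 39, 75]` → a = [73, 76, 42, 39, 75]
`b = a[1:4]` → b = [76, 42, 39]
`c = a` → c = [73, 76, 42, 39, 75] (same object as a)
`a[2] = 90` → a = [73, 76, 90, 39, 75] (same object as c); c = [73, 76, 90, 39, 75] (same object as a)
`b.append(814)` → b = [76, 42, 39, 814]
`print(a)` → prints [73, 76, 90, 39, 75]
`print(b)` → prints [76, 42, 39, 814]
`print(c)` → prints [73, 76, 90, 39, 75]

Answer:
[73, 76, 90, 39, 75]
[76, 42, 39, 814]
[73, 76, 90, 39, 75]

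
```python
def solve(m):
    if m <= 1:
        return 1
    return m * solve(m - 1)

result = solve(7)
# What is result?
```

solve(7) = 7 * 6 * 5 * 4 * 3 * 2 * 1 = 5040

Answer: 5040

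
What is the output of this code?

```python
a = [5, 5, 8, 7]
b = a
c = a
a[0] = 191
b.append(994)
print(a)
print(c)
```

Key concept: multiple aliases.
Step by step:
`a = [5, 5, 8, 7]` → a = [5, 5, 8, 7]
`b = a` → b = [5, 5, 8, 7] (same object as a)
`c = a` → c = [5, 5, 8, 7] (same object as a, b)
`a[0] = 191` → a = [191, 5, 8, 7] (same object as b, c); b = [191, 5, 8, 7] (same object as a, c); c = [191, 5, 8, 7] (same object as a, b)
`b.append(994)` → a = [191, 5, 8, 7, 994] (same object as b, c); b = [191, 5, 8, 7, 994] (same object as a, c); c = [191, 5, 8, 7, 994] (same object as a, b)
`print(a)` → prints [191, 5, 8, 7, 994]
`print(c)` → prints [191, 5, 8, 7, 994]

Answer:
[191, 5, 8, 7, 994]
[191, 5, 8, 7, 994]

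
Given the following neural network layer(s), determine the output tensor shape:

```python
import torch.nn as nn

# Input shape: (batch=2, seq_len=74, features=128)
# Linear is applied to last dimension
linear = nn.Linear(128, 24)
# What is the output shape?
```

Input: (2, 74, 128) -> Output: (2, 74, 24)

Answer: (2, 74, 24)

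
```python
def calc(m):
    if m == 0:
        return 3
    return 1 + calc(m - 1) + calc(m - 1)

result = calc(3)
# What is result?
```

calc(m) = 1 + 2·calc(m-1), calc(0)=3. Closed form: (3+1)·2^3 - 1 = 31.

Answer: 31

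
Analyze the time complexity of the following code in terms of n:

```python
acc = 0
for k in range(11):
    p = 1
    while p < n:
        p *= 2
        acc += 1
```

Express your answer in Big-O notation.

Each loop level contributes: 1 × log n. Multiplying the contributions gives O(log n).

Answer: O(log n)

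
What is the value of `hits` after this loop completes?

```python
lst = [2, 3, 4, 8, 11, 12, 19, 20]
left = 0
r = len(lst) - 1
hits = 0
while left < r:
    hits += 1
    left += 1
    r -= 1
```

Iterations until pointers meet (list length 8)
`hits` takes the values: 0 → 1 → 2 → 3 → 4

Answer: 4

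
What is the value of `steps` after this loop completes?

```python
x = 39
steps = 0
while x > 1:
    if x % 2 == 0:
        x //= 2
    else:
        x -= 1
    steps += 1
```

Steps to reduce 39 to 1
`steps` takes the values: 0 → 1 → 2 → 3 → 4 → 5 → 6 → 7 → 8

Answer: 8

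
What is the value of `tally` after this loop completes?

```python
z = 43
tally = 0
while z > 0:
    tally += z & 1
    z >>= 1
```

Count set bits in 43 (binary: 0b101011)
`tally` takes the values: 0 → 1 → 2 → 3 → 4

Answer: 4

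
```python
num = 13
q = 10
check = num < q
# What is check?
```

Trace:
`num = 13` → num = 13
`q = 10` → q = 10
`check = num < q` → check = False
So check = False

Answer: False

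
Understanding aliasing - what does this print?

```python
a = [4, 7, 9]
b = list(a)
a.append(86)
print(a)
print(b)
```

Key concept: list() constructor creates copy.
Step by step:
`a = [4, 7, 9]` → a = [4, 7, 9]
`b = list(a)` → b = [4, 7, 9]
`a.append(86)` → a = [4, 7, 9, 86]
`print(a)` → prints [4, 7, 9, 86]
`print(b)` → prints [4, 7, 9]

Answer:
[4, 7, 9, 86]
[4, 7, 9]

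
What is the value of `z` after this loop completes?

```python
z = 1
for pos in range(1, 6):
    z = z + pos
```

Start at 1, add 1 through 5
`z` takes the values: 1 → 2 → 4 → 7 → 11 → 16

Answer: 16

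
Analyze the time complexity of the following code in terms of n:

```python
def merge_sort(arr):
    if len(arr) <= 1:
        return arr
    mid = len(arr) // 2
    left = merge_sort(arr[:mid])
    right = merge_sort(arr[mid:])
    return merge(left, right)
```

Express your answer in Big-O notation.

This is Merge sort. Time complexity: O(n log n).

Answer: O(n log n)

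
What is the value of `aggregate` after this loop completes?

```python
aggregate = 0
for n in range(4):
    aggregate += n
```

Sum of 0 to 3 = 6
`aggregate` takes the values: 0 → 1 → 3 → 6

Answer: 6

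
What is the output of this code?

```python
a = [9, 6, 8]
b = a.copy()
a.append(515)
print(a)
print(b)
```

Key concept: list.copy() creates independent copy.
Step by step:
`a = [9, 6, 8]` → a = [9, 6, 8]
`b = a.copy()` → b = [9, 6, 8]
`a.append(515)` → a = [9, 6, 8, 515]
`print(a)` → prints [9, 6, 8, 515]
`print(b)` → prints [9, 6, 8]

Answer:
[9, 6, 8, 515]
[9, 6, 8]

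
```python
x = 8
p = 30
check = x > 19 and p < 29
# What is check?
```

Trace:
`x = 8` → x = 8
`p = 30` → p = 30
`check = x > 19 and p < 29` → check = False
So check = False

Answer: False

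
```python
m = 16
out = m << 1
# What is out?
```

Trace:
`m = 16` → m = 16
`out = m << 1` → out = 32
So out = 32

Answer: 32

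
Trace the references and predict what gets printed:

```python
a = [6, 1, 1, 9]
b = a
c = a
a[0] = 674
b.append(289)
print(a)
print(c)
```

Key concept: multiple aliases.
Step by step:
`a = [6, 1, 1, 9]` → a = [6, 1, 1, 9]
`b = a` → b = [6, 1, 1, 9] (same object as a)
`c = a` → c = [6, 1, 1, 9] (same object as a, b)
`a[0] = 674` → a = [674, 1, 1, 9] (same object as b, c); b = [674, 1, 1, 9] (same object as a, c); c = [674, 1, 1, 9] (same object as a, b)
`b.append(289)` → a = [674, 1, 1, 9, 289] (same object as b, c); b = [674, 1, 1, 9, 289] (same object as a, c); c = [674, 1, 1, 9, 289] (same object as a, b)
`print(a)` → prints [674, 1, 1, 9, 289]
`print(c)` → prints [674, 1, 1, 9, 289]

Answer:
[674, 1, 1, 9, 289]
[674, 1, 1, 9, 289]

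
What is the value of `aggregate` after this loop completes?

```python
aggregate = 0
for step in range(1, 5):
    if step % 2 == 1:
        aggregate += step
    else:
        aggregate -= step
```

Add odd, subtract even
`aggregate` takes the values: 0 → 1 → -1 → 2 → -2

Answer: -2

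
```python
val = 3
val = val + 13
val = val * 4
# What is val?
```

Trace:
`val = 3` → val = 3
`val = val + 13` → val = 16
`val = val * 4` → val = 64
So val = 64

Answer: 64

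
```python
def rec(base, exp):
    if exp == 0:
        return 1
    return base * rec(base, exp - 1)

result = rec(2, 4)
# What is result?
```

rec(2, 4) = 2 * 2 * 2 * 2 = 16

Answer: 16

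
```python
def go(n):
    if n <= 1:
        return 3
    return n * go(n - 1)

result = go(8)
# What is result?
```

go(8) = 8 * 7 * 6 * 5 * 4 * 3 * 2 * 3 = 120960

Answer: 120960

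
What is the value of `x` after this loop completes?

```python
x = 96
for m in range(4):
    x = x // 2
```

Halve 4 times: 96 // 2^4 = 6
`x` takes the values: 96 → 48 → 24 → 12 → 6

Answer: 6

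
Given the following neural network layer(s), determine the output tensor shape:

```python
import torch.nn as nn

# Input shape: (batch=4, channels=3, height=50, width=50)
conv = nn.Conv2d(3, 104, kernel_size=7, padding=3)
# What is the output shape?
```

Input: (4, 3, 50, 50) -> Output: (4, 104, 50, 50)

Answer: (4, 104, 50, 50)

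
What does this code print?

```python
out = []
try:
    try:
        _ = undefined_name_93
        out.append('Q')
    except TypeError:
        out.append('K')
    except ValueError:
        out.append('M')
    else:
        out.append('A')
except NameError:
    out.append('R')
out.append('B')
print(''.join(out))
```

Execution trace: 'R' (outer except NameError) → 'B' (after the try/except). Output: RB

Answer: RB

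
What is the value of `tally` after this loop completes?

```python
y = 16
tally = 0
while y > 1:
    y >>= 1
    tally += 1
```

Count right shifts until 1
`tally` takes the values: 0 → 1 → 2 → 3 → 4

Answer: 4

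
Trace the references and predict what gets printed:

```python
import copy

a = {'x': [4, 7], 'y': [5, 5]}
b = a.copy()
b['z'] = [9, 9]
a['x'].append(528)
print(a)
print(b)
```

Key concept: shallow copy of dict with mutable values.
Step by step:
`a = {'x': [4, 7], 'y': [5, 5]}` → a = {'x': [4, 7], 'y': [5, 5]}
`b = a.copy()` → b = {'x': [4, 7], 'y': [5, 5]}
`b['z'] = [9, 9]` → b = {'x': [4, 7], 'y': [5, 5], 'z': [9, 9]}
`a['x'].append(528)` → a = {'x': [4, 7, 528], 'y': [5, 5]}; b = {'x': [4, 7, 528], 'y': [5, 5], 'z': [9, 9]}
`print(a)` → prints {'x': [4, 7, 528], 'y': [5, 5]}
`print(b)` → prints {'x': [4, 7, 528], 'y': [5, 5], 'z': [9, 9]}

Answer:
{'x': [4, 7, 528], 'y': [5, 5]}
{'x': [4, 7, 528], 'y': [5, 5], 'z': [9, 9]}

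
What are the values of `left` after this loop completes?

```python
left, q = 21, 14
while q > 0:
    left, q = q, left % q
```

GCD of 21 and 14
`left` takes the values: 21 → 14 → 7

Answer: 7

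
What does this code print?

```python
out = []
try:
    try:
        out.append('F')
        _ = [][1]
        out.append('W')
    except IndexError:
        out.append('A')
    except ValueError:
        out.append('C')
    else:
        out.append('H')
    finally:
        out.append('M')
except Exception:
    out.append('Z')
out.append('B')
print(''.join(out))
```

Execution trace: 'F' (inner try body) → 'A' (inner except IndexError) → 'M' (inner finally) → 'B' (after the try/except). Output: FAMB

Answer: FAMB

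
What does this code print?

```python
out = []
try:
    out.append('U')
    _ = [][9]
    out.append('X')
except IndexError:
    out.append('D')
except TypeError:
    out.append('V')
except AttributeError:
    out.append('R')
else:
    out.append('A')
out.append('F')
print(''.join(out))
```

Execution trace: 'U' (try body) → 'D' (except IndexError) → 'F' (after the try/except). Output: UDF

Answer: UDF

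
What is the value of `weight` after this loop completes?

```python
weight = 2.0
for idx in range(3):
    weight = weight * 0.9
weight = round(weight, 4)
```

Exponential decay: 2.0 * 0.9^3
`weight` takes the values: 2.0 → 1.8 → 1.62 → 1.458

Answer: 1.458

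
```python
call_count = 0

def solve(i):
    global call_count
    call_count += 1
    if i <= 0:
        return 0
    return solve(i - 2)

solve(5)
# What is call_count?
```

Linear recursion stepping by 2: 4 calls from i=5 down to ≤0.

Answer: 4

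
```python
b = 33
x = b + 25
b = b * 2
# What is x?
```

Trace:
`b = 33` → b = 33
`x = b + 25` → x = 58
`b = b * 2` → b = 66
So x = 58

Answer: 58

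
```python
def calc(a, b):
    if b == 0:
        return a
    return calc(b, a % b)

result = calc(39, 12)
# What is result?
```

calc(39, 12) -> calc(12, 3) -> calc(3, 0) -> 3

Answer: 3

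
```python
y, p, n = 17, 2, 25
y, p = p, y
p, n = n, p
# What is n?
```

Trace:
`y, p, n = 17, 2, 25` → y = 17; p = 2; n = 25
`y, p = p, y` → y = 2; p = 17
`p, n = n, p` → p = 25; n = 17
So n = 17

Answer: 17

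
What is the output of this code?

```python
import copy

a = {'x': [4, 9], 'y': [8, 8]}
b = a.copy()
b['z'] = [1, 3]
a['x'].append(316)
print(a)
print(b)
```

Key concept: shallow copy of dict with mutable values.
Step by step:
`a = {'x': [4, 9], 'y': [8, 8]}` → a = {'x': [4, 9], 'y': [8, 8]}
`b = a.copy()` → b = {'x': [4, 9], 'y': [8, 8]}
`b['z'] = [1, 3]` → b = {'x': [4, 9], 'y': [8, 8], 'z': [1, 3]}
`a['x'].append(316)` → a = {'x': [4, 9, 316], 'y': [8, 8]}; b = {'x': [4, 9, 316], 'y': [8, 8], 'z': [1, 3]}
`print(a)` → prints {'x': [4, 9, 316], 'y': [8, 8]}
`print(b)` → prints {'x': [4, 9, 316], 'y': [8, 8], 'z': [1, 3]}

Answer:
{'x': [4, 9, 316], 'y': [8, 8]}
{'x': [4, 9, 316], 'y': [8, 8], 'z': [1, 3]}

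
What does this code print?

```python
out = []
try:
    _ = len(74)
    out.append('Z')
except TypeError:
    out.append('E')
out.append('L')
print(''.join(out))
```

Execution trace: 'E' (except TypeError) → 'L' (after the try/except). Output: EL

Answer: EL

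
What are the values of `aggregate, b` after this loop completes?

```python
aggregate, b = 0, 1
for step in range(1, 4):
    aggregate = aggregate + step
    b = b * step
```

Sum and factorial of 1 to 3
`aggregate, b` takes the values: (0, 1) → (1, 1) → (3, 1) → (3, 2) → (6, 2) → (6, 6)

Answer: 6, 6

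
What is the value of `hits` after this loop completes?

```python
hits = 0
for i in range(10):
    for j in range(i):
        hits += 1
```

Triangle number: 0+1+2+...+9
`hits` takes the values: 0 → 1 → 2 → 3 → 4 → 5 → 6 → 7 → 8 → 9 → 10 → 11 → 12 → 13 → 14 → 15 → 16 → 17 → 18 → 19 → 20 → 21 → 22 → 23 → 24 → 25 → 26 → 27 → 28 → 29 → … → 41 → 42 → 43 → 44 → 45

Answer: 45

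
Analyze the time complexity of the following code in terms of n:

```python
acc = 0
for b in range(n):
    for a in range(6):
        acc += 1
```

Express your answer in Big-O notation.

Each loop level contributes: n × 1. Multiplying the contributions gives O(n).

Answer: O(n)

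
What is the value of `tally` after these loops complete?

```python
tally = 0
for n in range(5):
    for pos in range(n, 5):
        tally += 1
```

Upper triangle: 5 + 4 + ... + 1
`tally` takes the values: 0 → 1 → 2 → 3 → 4 → 5 → 6 → 7 → 8 → 9 → 10 → 11 → 12 → 13 → 14 → 15

Answer: 15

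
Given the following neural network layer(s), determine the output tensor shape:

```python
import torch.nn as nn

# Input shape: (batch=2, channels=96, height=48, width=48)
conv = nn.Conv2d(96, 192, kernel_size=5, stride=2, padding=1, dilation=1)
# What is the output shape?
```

Input: (2, 96, 48, 48) -> Output: (2, 192, 23, 23)

Answer: (2, 192, 23, 23)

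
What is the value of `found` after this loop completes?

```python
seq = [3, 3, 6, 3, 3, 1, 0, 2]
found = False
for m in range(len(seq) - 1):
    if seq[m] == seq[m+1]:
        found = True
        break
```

Check consecutive duplicates in [3, 3, 6, 3, 3, 1, 0, 2]
`found` takes the values: False → True

Answer: True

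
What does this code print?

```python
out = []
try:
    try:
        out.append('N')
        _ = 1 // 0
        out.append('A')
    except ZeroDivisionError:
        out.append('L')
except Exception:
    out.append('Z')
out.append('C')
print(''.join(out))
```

Execution trace: 'N' (inner try body) → 'L' (inner except ZeroDivisionError) → 'C' (after the try/except). Output: NLC

Answer: NLC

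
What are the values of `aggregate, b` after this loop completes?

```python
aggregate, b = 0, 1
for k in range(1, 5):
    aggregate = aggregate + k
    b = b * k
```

Sum and factorial of 1 to 4
`aggregate, b` takes the values: (0, 1) → (1, 1) → (3, 1) → (3, 2) → (6, 2) → (6, 6) → (10, 6) → (10, 24)

Answer: 10, 24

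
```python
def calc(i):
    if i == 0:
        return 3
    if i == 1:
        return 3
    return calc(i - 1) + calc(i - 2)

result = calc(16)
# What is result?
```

Build up from base cases: calc(0)=3, calc(1)=3, calc(2)=6, calc(3)=9, calc(4)=15, calc(5)=24, calc(6)=39, ..., calc(16)=4791

Answer: 4791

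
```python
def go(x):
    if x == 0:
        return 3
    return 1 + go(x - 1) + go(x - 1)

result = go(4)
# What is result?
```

go(x) = 1 + 2·go(x-1), go(0)=3. Closed form: (3+1)·2^4 - 1 = 63.

Answer: 63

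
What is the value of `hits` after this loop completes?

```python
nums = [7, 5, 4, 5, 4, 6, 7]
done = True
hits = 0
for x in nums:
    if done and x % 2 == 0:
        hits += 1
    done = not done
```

Count even values at even positions
`hits` takes the values: 0 → 1 → 2

Answer: 2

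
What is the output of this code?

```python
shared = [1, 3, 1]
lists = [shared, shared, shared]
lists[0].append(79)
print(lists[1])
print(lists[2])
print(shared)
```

Key concept: list of same reference.
Step by step:
`shared = [1, 3, 1]` → shared = [1, 3, 1]
`lists = [shared, shared, shared]` → lists = [[1, 3, 1], [1, 3, 1], [1, 3, 1]]
`lists[0].append(79)` → shared = [1, 3, 1, 79]; lists = [[1, 3, 1, 79], [1, 3, 1, 79], [1, 3, 1, 79]]
`print(lists[1])` → prints [1, 3, 1, 79]
`print(lists[2])` → prints [1, 3, 1, 79]
`print(shared)` → prints [1, 3, 1, 79]

Answer:
[1, 3, 1, 79]
[1, 3, 1, 79]
[1, 3, 1, 79]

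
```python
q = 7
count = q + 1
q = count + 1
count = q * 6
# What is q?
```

Trace:
`q = 7` → q = 7
`count = q + 1` → count = 8
`q = count + 1` → q = 9
`count = q * 6` → count = 54
So q = 9

Answer: 9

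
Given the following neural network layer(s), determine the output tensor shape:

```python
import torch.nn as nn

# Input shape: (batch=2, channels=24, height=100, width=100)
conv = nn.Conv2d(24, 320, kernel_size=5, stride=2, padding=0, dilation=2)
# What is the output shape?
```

Input: (2, 24, 100, 100) -> Output: (2, 320, 46, 46)

Answer: (2, 320, 46, 46)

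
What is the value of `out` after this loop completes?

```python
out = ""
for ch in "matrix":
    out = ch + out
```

Reverse 'matrix'
`out` takes the values: "" → "m" → "am" → "tam" → "rtam" → "irtam" → "xirtam"

Answer: "xirtam"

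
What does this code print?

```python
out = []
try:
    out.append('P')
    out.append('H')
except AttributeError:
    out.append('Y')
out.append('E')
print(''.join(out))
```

Execution trace: 'P' (try body) → 'H' (try body, no exception) → 'E' (after the try/except). Output: PHE

Answer: PHE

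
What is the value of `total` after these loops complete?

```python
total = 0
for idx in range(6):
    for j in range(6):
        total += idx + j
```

Sum of all idx+j for idx,j in 6x6
`total` takes the values: 0 → 1 → 3 → 6 → 10 → 15 → 16 → 18 → 21 → 25 → 30 → 36 → 38 → 41 → 45 → 50 → 56 → 63 → 66 → 70 → 75 → 81 → 88 → 96 → 100 → 105 → 111 → 118 → 126 → 135 → 140 → 146 → 153 → 161 → 170 → 180

Answer: 180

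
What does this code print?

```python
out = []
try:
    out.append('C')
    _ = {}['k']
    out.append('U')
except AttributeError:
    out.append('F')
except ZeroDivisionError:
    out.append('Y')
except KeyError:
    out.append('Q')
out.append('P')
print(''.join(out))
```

Execution trace: 'C' (try body) → 'Q' (except KeyError) → 'P' (after the try/except). Output: CQP

Answer: CQP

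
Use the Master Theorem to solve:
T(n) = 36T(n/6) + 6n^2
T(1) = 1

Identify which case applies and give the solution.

a=36, b=6, f(n)=6n^2. log_6(36) = 2. Since c=2 = 2, Case 2 applies: T(n) = Θ(n^log_b(a) · log n) = O(n^2 log n).

Answer: O(n^2 log n) - Case 2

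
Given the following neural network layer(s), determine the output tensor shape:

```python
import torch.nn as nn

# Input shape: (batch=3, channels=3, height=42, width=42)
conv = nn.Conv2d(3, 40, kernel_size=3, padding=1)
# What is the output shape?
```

Input: (3, 3, 42, 42) -> Output: (3, 40, 42, 42)

Answer: (3, 40, 42, 42)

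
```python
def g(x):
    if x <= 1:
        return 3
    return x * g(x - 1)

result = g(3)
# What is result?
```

g(3) = 3 * 2 * 3 = 18

Answer: 18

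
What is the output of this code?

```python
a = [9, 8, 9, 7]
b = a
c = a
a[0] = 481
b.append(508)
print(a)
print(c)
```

Key concept: multiple aliases.
Step by step:
`a = [9, 8, 9, 7]` → a = [9, 8, 9, 7]
`b = a` → b = [9, 8, 9, 7] (same object as a)
`c = a` → c = [9, 8, 9, 7] (same object as a, b)
`a[0] = 481` → a = [481, 8, 9, 7] (same object as b, c); b = [481, 8, 9, 7] (same object as a, c); c = [481, 8, 9, 7] (same object as a, b)
`b.append(508)` → a = [481, 8, 9, 7, 508] (same object as b, c); b = [481, 8, 9, 7, 508] (same object as a, c); c = [481, 8, 9, 7, 508] (same object as a, b)
`print(a)` → prints [481, 8, 9, 7, 508]
`print(c)` → prints [481, 8, 9, 7, 508]

Answer:
[481, 8, 9, 7, 508]
[481, 8, 9, 7, 508]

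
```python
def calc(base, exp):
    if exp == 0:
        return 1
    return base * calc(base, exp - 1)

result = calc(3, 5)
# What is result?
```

calc(3, 5) = 3 * 3 * 3 * 3 * 3 = 243

Answer: 243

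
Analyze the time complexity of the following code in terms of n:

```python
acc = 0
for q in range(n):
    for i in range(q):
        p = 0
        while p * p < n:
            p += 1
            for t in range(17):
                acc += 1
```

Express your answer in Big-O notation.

Each loop level contributes: n × n × √n × 1. Multiplying the contributions gives O(n^2√n).

Answer: O(n^2√n)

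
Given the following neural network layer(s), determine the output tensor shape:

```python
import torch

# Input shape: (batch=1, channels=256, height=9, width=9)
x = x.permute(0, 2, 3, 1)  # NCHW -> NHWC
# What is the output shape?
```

Input: (1, 256, 9, 9) -> Output: (1, 9, 9, 256)

Answer: (1, 9, 9, 256)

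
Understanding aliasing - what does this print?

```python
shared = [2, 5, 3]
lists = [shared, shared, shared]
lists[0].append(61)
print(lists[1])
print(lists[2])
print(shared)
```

Key concept: list of same reference.
Step by step:
`shared = [2, 5, 3]` → shared = [2, 5, 3]
`lists = [shared, shared, shared]` → lists = [[2, 5, 3], [2, 5, 3], [2, 5, 3]]
`lists[0].append(61)` → shared = [2, 5, 3, 61]; lists = [[2, 5, 3, 61], [2, 5, 3, 61], [2, 5, 3, 61]]
`print(lists[1])` → prints [2, 5, 3, 61]
`print(lists[2])` → prints [2, 5, 3, 61]
`print(shared)` → prints [2, 5, 3, 61]

Answer:
[2, 5, 3, 61]
[2, 5, 3, 61]
[2, 5, 3, 61]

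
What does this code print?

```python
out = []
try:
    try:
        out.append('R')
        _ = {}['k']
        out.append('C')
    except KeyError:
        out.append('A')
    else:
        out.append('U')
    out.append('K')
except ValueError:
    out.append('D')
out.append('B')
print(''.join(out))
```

Execution trace: 'R' (inner try body) → 'A' (inner except KeyError) → 'K' (try body, no exception) → 'B' (after the try/except). Output: RAKB

Answer: RAKB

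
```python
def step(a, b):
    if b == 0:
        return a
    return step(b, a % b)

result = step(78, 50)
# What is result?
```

step(78, 50) -> step(50, 28) -> step(28, 22) -> step(22, 6) -> step(6, 4) -> step(4, 2) -> step(2, 0) -> 2

Answer: 2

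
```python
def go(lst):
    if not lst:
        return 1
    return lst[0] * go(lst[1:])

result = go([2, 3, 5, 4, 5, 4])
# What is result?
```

Product over [2, 3, 5, 4, 5, 4] = 2 * 3 * 5 * 4 * 5 * 4 = 2400

Answer: 2400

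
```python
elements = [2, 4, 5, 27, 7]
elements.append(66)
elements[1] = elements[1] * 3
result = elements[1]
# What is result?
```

Trace:
`elements = [2, 4, 5, 27, 7]` → elements = [2, 4, 5, 27, 7]
`elements.append(66)` → elements = [2, 4, 5, 27, 7, 66]
`elements[1] = elements[1] * 3` → elements = [2, 12, 5, 27, 7, 66]
`result = elements[1]` → result = 12
So result = 12

Answer: 12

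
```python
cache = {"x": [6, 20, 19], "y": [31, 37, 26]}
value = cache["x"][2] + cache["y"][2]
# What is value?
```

Trace:
`cache = {"x": [6, 20, 19], "y": [31, 37, 26]}` → cache = {'x': [6, 20, 19], 'y': [31, 37, 26]}
`value = cache["x"][2] + cache["y"][2]` → value = 45
So value = 45

Answer: 45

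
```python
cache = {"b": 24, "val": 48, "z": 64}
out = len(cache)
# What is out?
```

Trace:
`cache = {"b": 24, "val": 48, "z": 64}` → cache = {'b': 24, 'val': 48, 'z': 64}
`out = len(cache)` → out = 3
So out = 3

Answer: 3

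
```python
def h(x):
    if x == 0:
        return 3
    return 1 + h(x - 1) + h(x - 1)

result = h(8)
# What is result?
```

h(x) = 1 + 2·h(x-1), h(0)=3. Closed form: (3+1)·2^8 - 1 = 1023.

Answer: 1023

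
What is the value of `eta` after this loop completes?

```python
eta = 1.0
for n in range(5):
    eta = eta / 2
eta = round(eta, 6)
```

Halving LR 5 times: 1 / 2^5
`eta` takes the values: 1.0 → 0.5 → 0.25 → 0.125 → 0.0625 → 0.03125

Answer: 0.03125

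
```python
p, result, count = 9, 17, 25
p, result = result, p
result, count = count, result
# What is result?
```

Trace:
`p, result, count = 9, 17, 25` → p = 9; result = 17; count = 25
`p, result = result, p` → p = 17; result = 9
`result, count = count, result` → result = 25; count = 9
So result = 25

Answer: 25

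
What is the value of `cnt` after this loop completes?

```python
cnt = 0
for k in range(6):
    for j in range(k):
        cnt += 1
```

Triangle number: 0+1+2+...+5
`cnt` takes the values: 0 → 1 → 2 → 3 → 4 → 5 → 6 → 7 → 8 → 9 → 10 → 11 → 12 → 13 → 14 → 15

Answer: 15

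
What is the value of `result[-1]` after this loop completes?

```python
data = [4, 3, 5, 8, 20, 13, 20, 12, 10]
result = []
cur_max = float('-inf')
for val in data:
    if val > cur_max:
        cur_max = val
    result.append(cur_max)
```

Running max ends at 20
`result` takes the values: [] → [4] → [4, 4] → [4, 4, 5] → [4, 4, 5, 8] → [4, 4, 5, 8, 20] → [4, 4, 5, 8, 20, 20] → [4, 4, 5, 8, 20, 20, 20] → [4, 4, 5, 8, 20, 20, 20, 20] → [4, 4, 5, 8, 20, 20, 20, 20, 20]
So `result[-1]` = 20

Answer: 20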